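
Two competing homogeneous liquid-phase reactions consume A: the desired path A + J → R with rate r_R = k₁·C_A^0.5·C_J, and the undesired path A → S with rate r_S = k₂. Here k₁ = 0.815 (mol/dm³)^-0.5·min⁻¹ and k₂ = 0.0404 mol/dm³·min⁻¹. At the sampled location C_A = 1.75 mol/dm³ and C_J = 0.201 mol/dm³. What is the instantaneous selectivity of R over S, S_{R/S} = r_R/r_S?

S_{R/S} = r_R/r_S = (k₁·C_A^0.5·C_J)/(k₂) = (k₁/k₂)·C_A^0.5·C_J.
= (0.815×1.750^0.5×0.2010) / (0.0404) = 0.2167/0.04040 = 5.36.

5.36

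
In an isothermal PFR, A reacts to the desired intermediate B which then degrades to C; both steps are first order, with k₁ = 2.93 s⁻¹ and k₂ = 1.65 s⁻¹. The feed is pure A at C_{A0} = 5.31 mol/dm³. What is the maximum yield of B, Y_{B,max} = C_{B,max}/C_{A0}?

0.477

For a first-order series the maximum intermediate yield is C_{B,max}/C_{A0} = (k₁/k₂)^[k₂/(k₂−k₁)].
= (2.93/1.65)^(1.65/(1.65−2.93)) = (1.776)^(-1.289) = 0.4770.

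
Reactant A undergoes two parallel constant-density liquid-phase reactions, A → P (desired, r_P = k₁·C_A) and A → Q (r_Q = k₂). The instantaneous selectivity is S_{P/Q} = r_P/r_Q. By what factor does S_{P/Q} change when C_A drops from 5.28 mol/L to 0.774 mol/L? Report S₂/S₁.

0.147

S_{P/Q} = (k₁/k₂)·C_A, so S₂/S₁ = (C_{A,2}/C_{A,1}).
= 0.774/5.28 = 0.147.
Selectivity toward P falls as C_A falls — high-concentration operation is favoured.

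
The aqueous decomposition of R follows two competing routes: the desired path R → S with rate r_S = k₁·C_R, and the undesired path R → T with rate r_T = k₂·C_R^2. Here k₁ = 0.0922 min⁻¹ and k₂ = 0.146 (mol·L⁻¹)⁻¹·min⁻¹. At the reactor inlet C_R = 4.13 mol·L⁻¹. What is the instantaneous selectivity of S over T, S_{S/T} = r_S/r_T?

0.153

S_{S/T} = r_S/r_T = (k₁·C_R)/(k₂·C_R^2) = (k₁/k₂)·C_R⁻¹.
= (0.0922×4.130) / (0.146×4.130^2) = 0.3808/2.490 = 0.153.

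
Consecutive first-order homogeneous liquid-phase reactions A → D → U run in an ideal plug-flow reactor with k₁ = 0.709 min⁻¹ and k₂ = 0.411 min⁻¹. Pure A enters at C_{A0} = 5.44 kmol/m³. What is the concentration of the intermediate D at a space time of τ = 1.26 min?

Solving the coupled first-order balances gives C_D(τ) = [k₁/(k₂−k₁)]·C_{A0}·(e^(−k₁τ) − e^(−k₂τ)).
e^(−k₁τ) = e^(−0.709×1.26) = e^(−0.8933) = 0.4093; e^(−k₂τ) = e^(−0.5179) = 0.5958.
C_D = 0.709×5.44/(0.411−0.709) × (0.4093−0.5958) = (-12.94)×(-0.1865) = 2.414 kmol/m³.

2.41 kmol/m³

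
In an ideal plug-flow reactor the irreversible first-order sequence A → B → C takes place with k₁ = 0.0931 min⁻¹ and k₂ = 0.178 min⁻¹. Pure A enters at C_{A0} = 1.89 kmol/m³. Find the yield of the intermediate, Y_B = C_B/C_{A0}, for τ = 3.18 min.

The intermediate concentration in a first-order A→B→C sequence is C_B = k₁C_{A0}(e^(−k₁τ) − e^(−k₂τ))/(k₂−k₁).
e^(−k₁τ) = e^(−0.0931×3.18) = e^(−0.2961) = 0.7437; e^(−k₂τ) = e^(−0.5660) = 0.5678.
C_B = 0.0931×1.89/(0.178−0.0931) × (0.7437−0.5678) = 2.073×0.1760 = 0.3647 kmol/m³.
Y_B = C_B/C_{A0} = 0.3647/1.89 = 0.193.

0.193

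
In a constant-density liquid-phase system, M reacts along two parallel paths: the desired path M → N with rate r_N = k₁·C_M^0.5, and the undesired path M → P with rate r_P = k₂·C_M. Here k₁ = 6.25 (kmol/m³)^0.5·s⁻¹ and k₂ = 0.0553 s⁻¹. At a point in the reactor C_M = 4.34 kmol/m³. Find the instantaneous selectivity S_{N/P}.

S_{N/P} = r_N/r_P = (k₁·C_M^0.5)/(k₂·C_M) = (k₁/k₂)·C_M^-0.5.
= (6.25×4.340^0.5) / (0.0553×4.340) = 13.02/0.2400 = 54.3.
The undesired path is higher order in M, so low C_M (CSTR or dilute feed) favours N.

54.3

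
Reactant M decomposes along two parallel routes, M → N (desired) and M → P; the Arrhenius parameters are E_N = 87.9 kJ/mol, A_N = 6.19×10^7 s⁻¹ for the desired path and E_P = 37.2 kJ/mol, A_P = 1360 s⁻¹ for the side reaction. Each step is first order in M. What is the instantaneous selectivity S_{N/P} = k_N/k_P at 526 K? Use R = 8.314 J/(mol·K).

0.420

k_N/k_P = (A_N/A_P)·exp[−(E_N−E_P)/(RT)] = (A_N/A_P)·exp[(E_P−E_N)/(RT)].
(E_P−E_N)/(RT) = (37.2−87.9)×10³/(8.314×526) = -50700/4373 = -11.59.
k_N/k_P = (6.19×10^7/1360)·exp(-11.59) = 45515 × 9.226×10^-6 = 0.420.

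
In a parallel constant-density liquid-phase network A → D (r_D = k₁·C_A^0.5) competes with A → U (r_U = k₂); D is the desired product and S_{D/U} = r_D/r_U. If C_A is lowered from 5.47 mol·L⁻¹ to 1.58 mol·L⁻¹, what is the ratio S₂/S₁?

S_{D/U} = (k₁/k₂)·C_A^0.5, so S₂/S₁ = (C_{A,2}/C_{A,1})^0.5.
= (1.58/5.47)^0.5 = (0.2888)^0.5 = 0.537.

0.537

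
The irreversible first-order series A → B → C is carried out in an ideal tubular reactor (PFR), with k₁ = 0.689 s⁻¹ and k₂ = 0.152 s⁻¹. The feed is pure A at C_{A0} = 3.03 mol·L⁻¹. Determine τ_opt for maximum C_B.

The intermediate peaks when r₁ = r₂, i.e. k₁e^(−k₁τ) = k₂e^(−k₂τ), giving τ_opt = ln(k₂/k₁)/(k₂−k₁).
= ln(0.152/0.689)/(0.152−0.689) = ln(0.2206)/-0.5370 = -1.511/-0.5370 = 2.81 s.

2.81 s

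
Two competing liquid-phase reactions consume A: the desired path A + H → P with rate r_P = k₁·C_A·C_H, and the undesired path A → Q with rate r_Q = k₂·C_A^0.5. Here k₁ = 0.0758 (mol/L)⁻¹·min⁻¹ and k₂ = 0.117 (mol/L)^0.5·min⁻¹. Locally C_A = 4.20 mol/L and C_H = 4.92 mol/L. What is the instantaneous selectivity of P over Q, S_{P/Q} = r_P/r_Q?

6.53

S_{P/Q} = r_P/r_Q = (k₁·C_A·C_H)/(k₂·C_A^0.5) = (k₁/k₂)·C_A^0.5·C_H.
= (0.0758×4.200×4.920) / (0.117×4.200^0.5) = 1.566/0.2398 = 6.53.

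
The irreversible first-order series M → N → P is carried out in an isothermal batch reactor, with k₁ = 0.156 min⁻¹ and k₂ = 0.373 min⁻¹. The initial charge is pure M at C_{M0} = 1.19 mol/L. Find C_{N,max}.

At the optimum, C_{N,max}/C_{M0} = (k₁/k₂)^[k₂/(k₂−k₁)].
= (0.156/0.373)^(0.373/(0.373−0.156)) = (0.4182)^(1.719) = 0.2235.
C_{N,max} = 0.2235×1.19 = 0.266 mol/L.

0.266 mol/L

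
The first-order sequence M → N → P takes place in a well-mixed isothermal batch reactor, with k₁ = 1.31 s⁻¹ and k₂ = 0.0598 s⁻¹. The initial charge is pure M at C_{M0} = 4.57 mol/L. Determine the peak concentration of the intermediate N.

For a first-order series the maximum intermediate yield is C_{N,max}/C_{M0} = (k₁/k₂)^[k₂/(k₂−k₁)].
= (1.31/0.0598)^(0.0598/(0.0598−1.31)) = (21.91)^(-0.04783) = 0.8627.
C_{N,max} = 0.8627×4.57 = 3.94 mol/L.

3.94 mol/L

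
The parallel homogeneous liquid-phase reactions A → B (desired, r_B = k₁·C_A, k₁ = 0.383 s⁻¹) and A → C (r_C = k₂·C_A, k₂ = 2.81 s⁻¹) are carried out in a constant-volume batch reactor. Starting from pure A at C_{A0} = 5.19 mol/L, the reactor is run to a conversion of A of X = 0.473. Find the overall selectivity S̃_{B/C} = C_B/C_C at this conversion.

C_A = C_{A0}(1−X) = 2.735 mol/L.
Both paths are first order in A, so the instantaneous fraction to B is constant: dC_B/d(−C_A) = k₁/(k₁+k₂) = 0.1199.
C_B = 0.1199·(C_{A0}−C_A) = 0.1199×2.455 = 0.294 mol/L.
C_C = (C_{A0}−C_A)−C_B = 2.160 mol/L; S̃_{B/C} = 0.2945/2.160 = 0.136.

0.136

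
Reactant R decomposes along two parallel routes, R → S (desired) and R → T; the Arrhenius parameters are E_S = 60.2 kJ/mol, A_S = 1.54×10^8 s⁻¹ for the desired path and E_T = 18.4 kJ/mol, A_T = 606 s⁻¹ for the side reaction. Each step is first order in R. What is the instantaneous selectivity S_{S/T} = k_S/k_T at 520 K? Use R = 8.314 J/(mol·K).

16.1

Since both paths have the same order in R, the concentration cancels and S_{S/T} = k_S/k_T = (A_S/A_T)·exp[(E_T−E_S)/(RT)].
(E_T−E_S)/(RT) = (18.4−60.2)×10³/(8.314×520) = -41800/4323 = -9.669.
k_S/k_T = (1.54×10^8/606)·exp(-9.669) = 2.541×10^5 × 6.324×10^-5 = 16.1.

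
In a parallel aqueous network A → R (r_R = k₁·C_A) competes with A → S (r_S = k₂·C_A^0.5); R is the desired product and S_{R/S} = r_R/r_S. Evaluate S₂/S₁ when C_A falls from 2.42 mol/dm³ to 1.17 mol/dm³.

S_{R/S} = (k₁/k₂)·C_A^0.5, so S₂/S₁ = (C_{A,2}/C_{A,1})^0.5.
= (1.17/2.42)^0.5 = (0.4835)^0.5 = 0.695.

0.695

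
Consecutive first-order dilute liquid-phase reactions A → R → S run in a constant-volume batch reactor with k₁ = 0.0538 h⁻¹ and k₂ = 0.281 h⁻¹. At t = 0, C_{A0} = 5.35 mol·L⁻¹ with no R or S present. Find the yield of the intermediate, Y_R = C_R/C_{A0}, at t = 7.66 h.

Solving the coupled first-order balances gives C_R(t) = [k₁/(k₂−k₁)]·C_{A0}·(e^(−k₁t) − e^(−k₂t)).
e^(−k₁t) = e^(−0.0538×7.66) = e^(−0.4121) = 0.6623; e^(−k₂t) = e^(−2.152) = 0.1162.
C_R = 0.0538×5.35/(0.281−0.0538) × (0.6623−0.1162) = 1.267×0.5461 = 0.6918 mol·L⁻¹.
Y_R = C_R/C_{A0} = 0.6918/5.35 = 0.129.

0.129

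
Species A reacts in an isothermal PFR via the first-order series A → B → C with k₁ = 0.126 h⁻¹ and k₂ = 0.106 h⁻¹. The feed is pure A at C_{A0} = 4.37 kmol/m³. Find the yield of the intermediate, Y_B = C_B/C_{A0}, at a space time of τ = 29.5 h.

Solving the coupled first-order balances gives C_B(τ) = [k₁/(k₂−k₁)]·C_{A0}·(e^(−k₁τ) − e^(−k₂τ)).
e^(−k₁τ) = e^(−0.126×29.5) = e^(−3.717) = 0.02431; e^(−k₂τ) = e^(−3.127) = 0.04385.
C_B = 0.126×4.37/(0.106−0.126) × (0.02431−0.04385) = (-27.53)×(-0.01954) = 0.5380 kmol/m³.
Y_B = C_B/C_{A0} = 0.5380/4.37 = 0.123.

0.123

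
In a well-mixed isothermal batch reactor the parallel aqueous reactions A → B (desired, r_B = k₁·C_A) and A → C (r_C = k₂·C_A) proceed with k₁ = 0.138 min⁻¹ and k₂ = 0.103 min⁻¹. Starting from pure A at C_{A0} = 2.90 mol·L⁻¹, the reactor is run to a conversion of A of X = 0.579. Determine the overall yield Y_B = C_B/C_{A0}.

0.332

C_A = C_{A0}(1−X) = 1.221 mol·L⁻¹.
Both paths are first order in A, so the instantaneous fraction to B is constant: dC_B/d(−C_A) = k₁/(k₁+k₂) = 0.5726.
C_B = 0.5726·(C_{A0}−C_A) = 0.5726×1.679 = 0.961 mol·L⁻¹.
Y_B = C_B/C_{A0} = 0.9615/2.90 = 0.332.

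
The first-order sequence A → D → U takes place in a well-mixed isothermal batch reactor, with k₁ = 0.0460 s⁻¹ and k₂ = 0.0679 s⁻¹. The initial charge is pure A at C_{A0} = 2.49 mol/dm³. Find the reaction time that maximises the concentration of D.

17.8 s

The intermediate peaks when r₁ = r₂, i.e. k₁e^(−k₁t) = k₂e^(−k₂t), giving t_opt = ln(k₂/k₁)/(k₂−k₁).
= ln(0.0679/0.0460)/(0.0679−0.0460) = ln(1.476)/0.02190 = 0.3894/0.02190 = 17.8 s.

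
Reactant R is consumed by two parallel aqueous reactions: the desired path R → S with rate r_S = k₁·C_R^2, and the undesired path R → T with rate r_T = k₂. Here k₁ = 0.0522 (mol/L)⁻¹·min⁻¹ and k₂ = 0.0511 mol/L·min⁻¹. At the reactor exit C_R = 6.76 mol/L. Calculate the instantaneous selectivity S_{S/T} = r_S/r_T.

46.7

S_{S/T} = r_S/r_T = (k₁·C_R^2)/(k₂) = (k₁/k₂)·C_R^2.
= (0.0522×6.760^2) / (0.0511) = 2.385/0.05110 = 46.7.
Since the desired path is higher order in R, keeping C_R high (PFR or concentrated feed) favours S.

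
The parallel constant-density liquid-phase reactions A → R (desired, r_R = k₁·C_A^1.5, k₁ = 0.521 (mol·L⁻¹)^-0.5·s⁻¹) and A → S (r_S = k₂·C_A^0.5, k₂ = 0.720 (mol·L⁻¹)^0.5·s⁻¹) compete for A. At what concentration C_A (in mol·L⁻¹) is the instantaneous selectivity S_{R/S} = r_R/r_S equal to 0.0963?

0.133 mol·L⁻¹

S_{R/S} = (k₁/k₂)·C_A ⇒ C_A = S·k₂/k₁.
= 0.0963×0.720/0.521 = 0.133 mol·L⁻¹.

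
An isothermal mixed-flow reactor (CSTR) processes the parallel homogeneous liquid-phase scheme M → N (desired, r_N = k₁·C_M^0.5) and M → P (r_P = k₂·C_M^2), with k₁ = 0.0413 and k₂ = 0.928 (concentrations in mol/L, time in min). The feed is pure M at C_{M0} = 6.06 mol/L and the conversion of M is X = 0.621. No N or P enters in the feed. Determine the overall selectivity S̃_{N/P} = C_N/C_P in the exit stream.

Exit C_M = C_{M0}(1−X) = 6.06×0.379 = 2.297 mol/L.
In a CSTR the entire volume is at exit conditions, so r_N = 0.0413×2.297^0.5 = 0.06259 and r_P = 0.928×2.297^2 = 4.895.
Overall selectivity = C_N/C_P = r_Nτ/(r_Pτ) = r_N/r_P = 0.0128.

0.0128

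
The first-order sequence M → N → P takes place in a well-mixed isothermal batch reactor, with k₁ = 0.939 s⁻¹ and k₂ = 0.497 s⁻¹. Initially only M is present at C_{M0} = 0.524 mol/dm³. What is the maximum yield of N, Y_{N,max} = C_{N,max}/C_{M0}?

Evaluating C_N at t_opt = ln(k₂/k₁)/(k₂−k₁) gives C_{N,max}/C_{M0} = (k₁/k₂)^[k₂/(k₂−k₁)].
= (0.939/0.497)^(0.497/(0.497−0.939)) = (1.889)^(-1.124) = 0.4890.

0.489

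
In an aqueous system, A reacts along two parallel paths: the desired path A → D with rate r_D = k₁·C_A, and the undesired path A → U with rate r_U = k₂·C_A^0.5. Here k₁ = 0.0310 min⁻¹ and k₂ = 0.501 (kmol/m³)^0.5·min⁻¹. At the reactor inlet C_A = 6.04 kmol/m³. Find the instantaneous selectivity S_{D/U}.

0.152

S_{D/U} = r_D/r_U = (k₁·C_A)/(k₂·C_A^0.5) = (k₁/k₂)·C_A^0.5.
= (0.0310×6.040) / (0.501×6.040^0.5) = 0.1872/1.231 = 0.152.
Since the desired path is higher order in A, keeping C_A high (PFR or concentrated feed) favours D.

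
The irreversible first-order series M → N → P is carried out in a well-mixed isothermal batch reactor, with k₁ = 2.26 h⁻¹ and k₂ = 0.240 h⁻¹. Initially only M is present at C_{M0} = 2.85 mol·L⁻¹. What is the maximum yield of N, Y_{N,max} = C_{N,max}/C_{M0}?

0.766

For a first-order series the maximum intermediate yield is C_{N,max}/C_{M0} = (k₁/k₂)^[k₂/(k₂−k₁)].
= (2.26/0.240)^(0.240/(0.240−2.26)) = (9.417)^(-0.1188) = 0.7661.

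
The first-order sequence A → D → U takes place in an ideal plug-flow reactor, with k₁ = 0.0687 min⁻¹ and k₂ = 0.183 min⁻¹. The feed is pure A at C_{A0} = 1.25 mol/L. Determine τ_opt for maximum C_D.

For first-order series the maximum of C_D occurs at τ_opt = ln(k₂/k₁)/(k₂−k₁).
= ln(0.183/0.0687)/(0.183−0.0687) = ln(2.664)/0.1143 = 0.9797/0.1143 = 8.57 min.

8.57 min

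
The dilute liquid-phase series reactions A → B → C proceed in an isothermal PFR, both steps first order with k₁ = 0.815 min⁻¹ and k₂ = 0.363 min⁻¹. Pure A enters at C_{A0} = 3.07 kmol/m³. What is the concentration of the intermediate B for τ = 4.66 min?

The intermediate concentration in a first-order A→B→C sequence is C_B = k₁C_{A0}(e^(−k₁τ) − e^(−k₂τ))/(k₂−k₁).
e^(−k₁τ) = e^(−0.815×4.66) = e^(−3.798) = 0.02242; e^(−k₂τ) = e^(−1.692) = 0.1842.
C_B = 0.815×3.07/(0.363−0.815) × (0.02242−0.1842) = (-5.536)×(-0.1618) = 0.8957 kmol/m³.

0.896 kmol/m³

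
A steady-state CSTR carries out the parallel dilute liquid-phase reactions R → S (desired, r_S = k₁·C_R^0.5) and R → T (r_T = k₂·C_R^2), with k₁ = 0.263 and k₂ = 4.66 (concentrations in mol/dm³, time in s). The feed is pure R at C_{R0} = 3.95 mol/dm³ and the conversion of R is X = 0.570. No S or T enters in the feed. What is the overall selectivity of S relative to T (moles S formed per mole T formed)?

Exit C_R = C_{R0}(1−X) = 3.95×0.430 = 1.699 mol/dm³.
Rates in a CSTR are evaluated at the outlet concentration: r_S = 0.263×1.699^0.5 = 0.3428, r_T = 4.66×1.699^2 = 13.44.
Overall selectivity = C_S/C_T = r_Sτ/(r_Tτ) = r_S/r_T = 0.0255.

0.0255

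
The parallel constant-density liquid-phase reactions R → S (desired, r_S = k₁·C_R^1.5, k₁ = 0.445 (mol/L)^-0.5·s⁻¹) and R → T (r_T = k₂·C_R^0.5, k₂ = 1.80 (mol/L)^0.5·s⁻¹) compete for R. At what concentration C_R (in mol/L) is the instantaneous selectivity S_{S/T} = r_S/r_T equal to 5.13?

S_{S/T} = (k₁/k₂)·C_R ⇒ C_R = S·k₂/k₁.
= 5.13×1.80/0.445 = 20.8 mol/L.

20.8 mol/L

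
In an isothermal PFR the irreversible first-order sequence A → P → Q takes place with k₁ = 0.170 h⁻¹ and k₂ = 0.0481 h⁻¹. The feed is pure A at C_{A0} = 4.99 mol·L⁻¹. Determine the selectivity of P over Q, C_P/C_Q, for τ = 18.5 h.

The intermediate concentration in a first-order A→B→C sequence is C_P = k₁C_{A0}(e^(−k₁τ) − e^(−k₂τ))/(k₂−k₁).
e^(−k₁τ) = e^(−0.170×18.5) = e^(−3.145) = 0.04307; e^(−k₂τ) = e^(−0.8898) = 0.4107.
C_P = 0.170×4.99/(0.0481−0.170) × (0.04307−0.4107) = (-6.959)×(-0.3677) = 2.558 mol·L⁻¹.
C_A = C_{A0}e^(−k₁τ) = 0.2149 mol·L⁻¹, so C_Q = C_{A0}−C_A−C_P = 2.217 mol·L⁻¹; C_P/C_Q = 1.15.

1.15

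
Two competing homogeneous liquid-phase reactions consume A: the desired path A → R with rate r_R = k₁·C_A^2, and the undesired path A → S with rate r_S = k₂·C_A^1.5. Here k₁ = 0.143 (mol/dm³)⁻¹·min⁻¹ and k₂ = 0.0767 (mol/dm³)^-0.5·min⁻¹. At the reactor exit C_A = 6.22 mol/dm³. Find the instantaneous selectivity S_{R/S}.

S_{R/S} = r_R/r_S = (k₁·C_A^2)/(k₂·C_A^1.5) = (k₁/k₂)·C_A^0.5.
= (0.143×6.220^2) / (0.0767×6.220^1.5) = 5.532/1.190 = 4.65.

4.65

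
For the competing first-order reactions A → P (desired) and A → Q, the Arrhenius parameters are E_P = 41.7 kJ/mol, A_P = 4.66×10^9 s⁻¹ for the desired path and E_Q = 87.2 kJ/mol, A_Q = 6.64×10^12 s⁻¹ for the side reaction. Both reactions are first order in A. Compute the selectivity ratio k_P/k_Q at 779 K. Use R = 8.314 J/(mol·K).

0.789

k_P/k_Q = (A_P/A_Q)·exp[−(E_P−E_Q)/(RT)] = (A_P/A_Q)·exp[(E_Q−E_P)/(RT)].
(E_Q−E_P)/(RT) = (87.2−41.7)×10³/(8.314×779) = 45500/6477 = 7.025.
k_P/k_Q = (4.66×10^9/6.64×10^12)·exp(7.025) = 7.018×10^-4 × 1125 = 0.789.
Since E_P < E_Q, lowering the temperature improves selectivity toward P.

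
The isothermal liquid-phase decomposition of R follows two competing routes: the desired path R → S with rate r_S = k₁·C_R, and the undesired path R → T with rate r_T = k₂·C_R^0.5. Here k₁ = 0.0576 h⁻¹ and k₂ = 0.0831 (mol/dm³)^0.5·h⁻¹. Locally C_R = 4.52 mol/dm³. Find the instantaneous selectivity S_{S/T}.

S_{S/T} = r_S/r_T = (k₁·C_R)/(k₂·C_R^0.5) = (k₁/k₂)·C_R^0.5.
= (0.0576×4.520) / (0.0831×4.520^0.5) = 0.2604/0.1767 = 1.47.
Since the desired path is higher order in R, keeping C_R high (PFR or concentrated feed) favours S.

1.47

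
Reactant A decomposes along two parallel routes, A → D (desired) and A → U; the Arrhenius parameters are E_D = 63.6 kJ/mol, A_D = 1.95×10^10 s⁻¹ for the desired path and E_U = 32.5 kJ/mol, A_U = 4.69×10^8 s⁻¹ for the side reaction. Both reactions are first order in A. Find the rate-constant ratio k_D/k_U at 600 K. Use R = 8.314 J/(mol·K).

0.0815

With equal orders, S_{D/U} = k_D/k_U = (A_D/A_U)·exp[(E_U−E_D)/(RT)].
(E_U−E_D)/(RT) = (32.5−63.6)×10³/(8.314×600) = -31100/4988 = -6.234.
k_D/k_U = (1.95×10^10/4.69×10^8)·exp(-6.234) = 41.58 × 0.001961 = 0.0815.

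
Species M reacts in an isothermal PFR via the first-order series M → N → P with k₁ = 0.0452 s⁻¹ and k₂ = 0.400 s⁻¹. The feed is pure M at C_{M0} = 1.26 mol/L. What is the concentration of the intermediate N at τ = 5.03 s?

Solving the coupled first-order balances gives C_N(τ) = [k₁/(k₂−k₁)]·C_{M0}·(e^(−k₁τ) − e^(−k₂τ)).
e^(−k₁τ) = e^(−0.0452×5.03) = e^(−0.2274) = 0.7966; e^(−k₂τ) = e^(−2.012) = 0.1337.
C_N = 0.0452×1.26/(0.400−0.0452) × (0.7966−0.1337) = 0.1605×0.6629 = 0.1064 mol/L.

0.106 mol/L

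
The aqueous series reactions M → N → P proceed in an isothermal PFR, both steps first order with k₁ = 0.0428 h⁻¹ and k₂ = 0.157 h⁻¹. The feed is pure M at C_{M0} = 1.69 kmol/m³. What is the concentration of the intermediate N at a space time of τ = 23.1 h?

0.219 kmol/m³

The intermediate concentration in a first-order A→B→C sequence is C_N = k₁C_{M0}(e^(−k₁τ) − e^(−k₂τ))/(k₂−k₁).
e^(−k₁τ) = e^(−0.0428×23.1) = e^(−0.9887) = 0.3721; e^(−k₂τ) = e^(−3.627) = 0.02660.
C_N = 0.0428×1.69/(0.157−0.0428) × (0.3721−0.02660) = 0.6334×0.3455 = 0.2188 kmol/m³.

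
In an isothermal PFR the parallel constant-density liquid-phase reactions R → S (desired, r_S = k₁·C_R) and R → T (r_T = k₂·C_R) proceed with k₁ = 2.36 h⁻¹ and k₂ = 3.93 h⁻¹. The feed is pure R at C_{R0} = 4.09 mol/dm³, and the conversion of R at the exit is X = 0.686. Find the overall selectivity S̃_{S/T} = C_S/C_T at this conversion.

C_R = C_{R0}(1−X) = 1.284 mol/dm³.
Both paths are first order in R, so the instantaneous fraction to S is constant: dC_S/d(−C_R) = k₁/(k₁+k₂) = 0.3752.
C_S = 0.3752·(C_{R0}−C_R) = 0.3752×2.806 = 1.05 mol/dm³.
C_T = (C_{R0}−C_R)−C_S = 1.753 mol/dm³; S̃_{S/T} = 1.053/1.753 = 0.601.

0.601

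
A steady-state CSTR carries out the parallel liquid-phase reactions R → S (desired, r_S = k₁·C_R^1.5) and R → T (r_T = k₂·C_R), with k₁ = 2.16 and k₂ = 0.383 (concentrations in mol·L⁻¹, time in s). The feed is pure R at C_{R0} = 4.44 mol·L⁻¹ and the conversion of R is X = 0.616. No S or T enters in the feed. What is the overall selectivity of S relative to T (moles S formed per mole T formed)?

Exit C_R = C_{R0}(1−X) = 4.44×0.384 = 1.705 mol·L⁻¹.
A CSTR operates uniformly at the exit composition, giving r_S = 4.809 and r_T = 0.6530 (each k·C_R^n at C_R = 1.705).
Overall selectivity = C_S/C_T = r_Sτ/(r_Tτ) = r_S/r_T = 7.36.

7.36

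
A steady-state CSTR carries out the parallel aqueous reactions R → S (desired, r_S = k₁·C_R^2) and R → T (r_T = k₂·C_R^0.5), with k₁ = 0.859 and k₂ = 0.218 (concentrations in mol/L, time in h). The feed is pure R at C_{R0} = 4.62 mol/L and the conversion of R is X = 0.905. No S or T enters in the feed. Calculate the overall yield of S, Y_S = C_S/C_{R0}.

0.483

Exit C_R = C_{R0}(1−X) = 4.62×0.0950 = 0.4389 mol/L.
A CSTR operates uniformly at the exit composition, giving r_S = 0.1655 and r_T = 0.1444 (each k·C_R^n at C_R = 0.4389).
Fraction of consumed R going to S: r_S/(r_S+r_T) = 0.5340.
C_S = 0.5340·C_{R0}·X = 0.5340×4.62×0.905 = 2.23 mol/L; Y_S = C_S/C_{R0} = 0.483.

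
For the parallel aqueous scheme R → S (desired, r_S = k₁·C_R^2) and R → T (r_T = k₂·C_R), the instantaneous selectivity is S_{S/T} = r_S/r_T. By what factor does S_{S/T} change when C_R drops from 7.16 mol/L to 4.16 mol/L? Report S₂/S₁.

S_{S/T} = (k₁/k₂)·C_R, so S₂/S₁ = (C_{R,2}/C_{R,1}).
= 4.16/7.16 = 0.581.

0.581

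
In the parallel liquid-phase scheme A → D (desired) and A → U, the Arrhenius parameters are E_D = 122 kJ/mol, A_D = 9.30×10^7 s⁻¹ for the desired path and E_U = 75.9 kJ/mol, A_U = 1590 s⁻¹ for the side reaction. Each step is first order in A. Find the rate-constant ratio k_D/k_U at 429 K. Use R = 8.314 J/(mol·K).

With equal orders, S_{D/U} = k_D/k_U = (A_D/A_U)·exp[(E_U−E_D)/(RT)].
(E_U−E_D)/(RT) = (75.9−122)×10³/(8.314×429) = -46100/3567 = -12.93.
k_D/k_U = (9.30×10^7/1590)·exp(-12.93) = 58491 × 2.436×10^-6 = 0.142.

0.142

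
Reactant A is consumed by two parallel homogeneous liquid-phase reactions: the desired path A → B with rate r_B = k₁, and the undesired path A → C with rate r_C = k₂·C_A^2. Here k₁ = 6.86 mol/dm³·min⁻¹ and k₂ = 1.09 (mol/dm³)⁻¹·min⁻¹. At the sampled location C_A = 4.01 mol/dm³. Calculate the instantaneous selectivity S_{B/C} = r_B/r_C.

S_{B/C} = r_B/r_C = (k₁)/(k₂·C_A^2) = (k₁/k₂)·C_A^-2.
= (6.86) / (1.09×4.010^2) = 6.860/17.53 = 0.391.

0.391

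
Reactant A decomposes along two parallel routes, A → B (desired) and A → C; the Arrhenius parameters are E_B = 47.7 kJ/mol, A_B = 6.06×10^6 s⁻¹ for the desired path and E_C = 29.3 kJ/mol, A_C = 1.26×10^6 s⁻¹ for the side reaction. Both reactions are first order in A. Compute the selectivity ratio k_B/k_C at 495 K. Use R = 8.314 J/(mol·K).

With equal orders, S_{B/C} = k_B/k_C = (A_B/A_C)·exp[(E_C−E_B)/(RT)].
(E_C−E_B)/(RT) = (29.3−47.7)×10³/(8.314×495) = -18400/4115 = -4.471.
k_B/k_C = (6.06×10^6/1.26×10^6)·exp(-4.471) = 4.810 × 0.01144 = 0.0550.
Since E_B > E_C, raising the temperature improves selectivity toward B.

0.0550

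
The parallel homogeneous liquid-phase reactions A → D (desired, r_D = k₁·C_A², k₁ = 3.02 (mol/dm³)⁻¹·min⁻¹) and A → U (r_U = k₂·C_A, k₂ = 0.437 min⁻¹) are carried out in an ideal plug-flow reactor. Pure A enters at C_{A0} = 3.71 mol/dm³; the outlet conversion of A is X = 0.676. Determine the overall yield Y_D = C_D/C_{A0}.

0.635

C_A = C_{A0}(1−X) = 1.202 mol/dm³.
Along a PFR/batch, dC_U/dC_A = −r_U/(r_D+r_U) = −k₂/(k₂+k₁·C_A).
Integrating from C_{A0} to C_A: C_U = (0.437/3.02)·ln[(0.437+3.02·3.71)/(0.437+3.02·1.20)] = 0.1447·ln(11.64/4.067) = 0.1522 mol/dm³.
Then C_D = (C_{A0}−C_A) − C_U = 2.508 − 0.1522 = 2.356 mol/dm³.
Y_D = C_D/C_{A0} = 2.356/3.71 = 0.635.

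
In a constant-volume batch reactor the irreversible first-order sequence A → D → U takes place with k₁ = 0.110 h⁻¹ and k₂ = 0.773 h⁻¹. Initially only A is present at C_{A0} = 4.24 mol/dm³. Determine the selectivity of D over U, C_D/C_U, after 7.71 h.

0.141

Solving the coupled first-order balances gives C_D(t) = [k₁/(k₂−k₁)]·C_{A0}·(e^(−k₁t) − e^(−k₂t)).
e^(−k₁t) = e^(−0.110×7.71) = e^(−0.8481) = 0.4282; e^(−k₂t) = e^(−5.960) = 0.002580.
C_D = 0.110×4.24/(0.773−0.110) × (0.4282−0.002580) = 0.7035×0.4256 = 0.2994 mol/dm³.
C_A = C_{A0}e^(−k₁t) = 1.816 mol/dm³, so C_U = C_{A0}−C_A−C_D = 2.125 mol/dm³; C_D/C_U = 0.141.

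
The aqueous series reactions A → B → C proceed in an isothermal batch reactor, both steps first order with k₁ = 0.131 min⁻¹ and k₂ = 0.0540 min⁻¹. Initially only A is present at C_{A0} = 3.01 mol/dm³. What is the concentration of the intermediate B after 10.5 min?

For first-order series with pure A initially, C_B(t) = k₁C_{A0}/(k₂−k₁)·(e^(−k₁t) − e^(−k₂t)).
e^(−k₁t) = e^(−0.131×10.5) = e^(−1.376) = 0.2527; e^(−k₂t) = e^(−0.5670) = 0.5672.
C_B = 0.131×3.01/(0.0540−0.131) × (0.2527−0.5672) = (-5.121)×(-0.3145) = 1.611 mol/dm³.

1.61 mol/dm³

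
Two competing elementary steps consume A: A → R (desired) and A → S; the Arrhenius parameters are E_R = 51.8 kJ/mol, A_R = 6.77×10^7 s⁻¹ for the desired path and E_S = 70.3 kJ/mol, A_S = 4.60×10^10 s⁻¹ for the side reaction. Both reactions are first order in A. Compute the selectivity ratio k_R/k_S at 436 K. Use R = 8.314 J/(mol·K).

0.242

With equal orders, S_{R/S} = k_R/k_S = (A_R/A_S)·exp[(E_S−E_R)/(RT)].
(E_S−E_R)/(RT) = (70.3−51.8)×10³/(8.314×436) = 18500/3625 = 5.104.
k_R/k_S = (6.77×10^7/4.60×10^10)·exp(5.104) = 0.001472 × 164.6 = 0.242.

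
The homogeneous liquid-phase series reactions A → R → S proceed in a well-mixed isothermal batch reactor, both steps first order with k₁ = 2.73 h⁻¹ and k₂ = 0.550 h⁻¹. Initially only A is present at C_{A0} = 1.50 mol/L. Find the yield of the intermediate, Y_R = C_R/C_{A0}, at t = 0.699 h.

0.667

The intermediate concentration in a first-order A→B→C sequence is C_R = k₁C_{A0}(e^(−k₁t) − e^(−k₂t))/(k₂−k₁).
e^(−k₁t) = e^(−2.73×0.699) = e^(−1.908) = 0.1483; e^(−k₂t) = e^(−0.3845) = 0.6808.
C_R = 2.73×1.50/(0.550−2.73) × (0.1483−0.6808) = (-1.878)×(-0.5325) = 1.000 mol/L.
Y_R = C_R/C_{A0} = 1.000/1.50 = 0.667.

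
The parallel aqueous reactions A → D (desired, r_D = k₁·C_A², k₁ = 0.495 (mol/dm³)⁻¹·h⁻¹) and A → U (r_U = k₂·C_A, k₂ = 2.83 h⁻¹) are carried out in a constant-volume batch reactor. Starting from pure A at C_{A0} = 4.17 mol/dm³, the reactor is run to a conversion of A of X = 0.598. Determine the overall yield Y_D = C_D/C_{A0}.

C_A = C_{A0}(1−X) = 1.676 mol/dm³.
Along a PFR/batch, dC_U/dC_A = −r_U/(r_D+r_U) = −k₂/(k₂+k₁·C_A).
Integrating from C_{A0} to C_A: C_U = (2.83/0.495)·ln[(2.83+0.495·4.17)/(2.83+0.495·1.68)] = 5.717·ln(4.894/3.660) = 1.662 mol/dm³.
Then C_D = (C_{A0}−C_A) − C_U = 2.494 − 1.662 = 0.8320 mol/dm³.
Y_D = C_D/C_{A0} = 0.8320/4.17 = 0.200.

0.200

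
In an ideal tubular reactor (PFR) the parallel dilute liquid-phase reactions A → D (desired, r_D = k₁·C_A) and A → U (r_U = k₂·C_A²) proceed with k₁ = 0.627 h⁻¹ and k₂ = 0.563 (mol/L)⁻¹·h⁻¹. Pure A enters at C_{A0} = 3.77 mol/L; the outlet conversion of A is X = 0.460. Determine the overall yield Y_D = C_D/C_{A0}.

0.130

C_A = C_{A0}(1−X) = 2.036 mol/L.
Along a PFR/batch, dC_D/dC_A = −r_D/(r_D+r_U) = −k₁/(k₁+k₂·C_A).
Integrating from C_{A0} to C_A: C_D = (0.627/0.563)·ln[(0.627+0.563·3.77)/(0.627+0.563·2.04)] = 1.114·ln(2.750/1.773) = 0.4885 mol/L.
Y_D = C_D/C_{A0} = 0.4885/3.77 = 0.130.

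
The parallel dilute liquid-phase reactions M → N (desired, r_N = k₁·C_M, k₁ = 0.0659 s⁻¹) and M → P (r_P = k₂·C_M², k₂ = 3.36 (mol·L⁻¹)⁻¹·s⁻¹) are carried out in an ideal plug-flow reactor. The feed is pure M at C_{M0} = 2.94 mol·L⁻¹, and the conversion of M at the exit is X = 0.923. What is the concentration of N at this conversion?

C_M = C_{M0}(1−X) = 0.2264 mol·L⁻¹.
Along a PFR/batch, dC_N/dC_M = −r_N/(r_N+r_P) = −k₁/(k₁+k₂·C_M).
Integrating from C_{M0} to C_M: C_N = (0.0659/3.36)·ln[(0.0659+3.36·2.94)/(0.0659+3.36·0.226)] = 0.01961·ln(9.944/0.8265) = 0.04879 mol·L⁻¹.

0.0488 mol·L⁻¹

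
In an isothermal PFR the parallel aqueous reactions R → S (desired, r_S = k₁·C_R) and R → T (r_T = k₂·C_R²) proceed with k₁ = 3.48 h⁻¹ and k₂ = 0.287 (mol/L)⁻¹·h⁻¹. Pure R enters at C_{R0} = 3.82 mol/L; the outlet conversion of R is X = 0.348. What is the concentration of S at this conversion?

C_R = C_{R0}(1−X) = 2.491 mol/L.
Along a PFR/batch, dC_S/dC_R = −r_S/(r_S+r_T) = −k₁/(k₁+k₂·C_R).
Integrating from C_{R0} to C_R: C_S = (3.48/0.287)·ln[(3.48+0.287·3.82)/(3.48+0.287·2.49)] = 12.13·ln(4.576/4.195) = 1.056 mol/L.

1.06 mol/L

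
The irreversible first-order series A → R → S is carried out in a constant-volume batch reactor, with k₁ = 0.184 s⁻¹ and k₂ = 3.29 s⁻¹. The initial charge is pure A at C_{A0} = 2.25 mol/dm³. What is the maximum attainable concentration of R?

Evaluating C_R at t_opt = ln(k₂/k₁)/(k₂−k₁) gives C_{R,max}/C_{A0} = (k₁/k₂)^[k₂/(k₂−k₁)].
= (0.184/3.29)^(3.29/(3.29−0.184)) = (0.05593)^(1.059) = 0.04714.
C_{R,max} = 0.04714×2.25 = 0.106 mol/dm³.

0.106 mol/dm³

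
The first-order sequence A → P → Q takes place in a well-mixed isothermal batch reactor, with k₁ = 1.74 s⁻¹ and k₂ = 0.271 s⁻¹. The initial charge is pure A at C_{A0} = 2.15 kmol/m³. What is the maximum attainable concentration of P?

For a first-order series the maximum intermediate yield is C_{P,max}/C_{A0} = (k₁/k₂)^[k₂/(k₂−k₁)].
= (1.74/0.271)^(0.271/(0.271−1.74)) = (6.421)^(-0.1845) = 0.7096.
C_{P,max} = 0.7096×2.15 = 1.53 kmol/m³.

1.53 kmol/m³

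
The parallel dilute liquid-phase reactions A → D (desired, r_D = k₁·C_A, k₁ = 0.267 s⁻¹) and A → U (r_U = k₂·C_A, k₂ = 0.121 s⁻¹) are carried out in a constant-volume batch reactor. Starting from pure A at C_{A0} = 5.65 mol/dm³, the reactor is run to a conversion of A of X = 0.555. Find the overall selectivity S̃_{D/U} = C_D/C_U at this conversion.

2.21

C_A = C_{A0}(1−X) = 2.514 mol/dm³.
Both paths are first order in A, so the instantaneous fraction to D is constant: dC_D/d(−C_A) = k₁/(k₁+k₂) = 0.6881.
C_D = 0.6881·(C_{A0}−C_A) = 0.6881×3.136 = 2.16 mol/dm³.
C_U = (C_{A0}−C_A)−C_D = 0.9779 mol/dm³; S̃_{D/U} = 2.158/0.9779 = 2.21.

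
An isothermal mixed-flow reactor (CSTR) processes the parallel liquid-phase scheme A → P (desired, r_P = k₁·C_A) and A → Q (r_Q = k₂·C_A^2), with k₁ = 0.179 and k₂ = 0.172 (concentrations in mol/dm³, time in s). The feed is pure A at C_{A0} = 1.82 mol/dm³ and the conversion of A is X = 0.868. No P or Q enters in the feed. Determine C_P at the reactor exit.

Exit C_A = C_{A0}(1−X) = 1.82×0.132 = 0.2402 mol/dm³.
A CSTR operates uniformly at the exit composition, giving r_P = 0.04300 and r_Q = 0.009927 (each k·C_A^n at C_A = 0.2402).
Fraction of consumed A going to P: r_P/(r_P+r_Q) = 0.8124.
C_P = 0.8124·C_{A0}·X = 0.8124×1.82×0.868 = 1.28 mol/dm³.

1.28 mol/dm³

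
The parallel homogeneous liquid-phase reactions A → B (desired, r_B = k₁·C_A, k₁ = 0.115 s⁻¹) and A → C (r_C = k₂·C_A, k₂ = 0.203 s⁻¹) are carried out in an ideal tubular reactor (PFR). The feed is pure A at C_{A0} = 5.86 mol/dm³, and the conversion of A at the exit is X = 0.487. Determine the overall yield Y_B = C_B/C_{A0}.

C_A = C_{A0}(1−X) = 3.006 mol/dm³.
Both paths are first order in A, so the instantaneous fraction to B is constant: dC_B/d(−C_A) = k₁/(k₁+k₂) = 0.3616.
C_B = 0.3616·(C_{A0}−C_A) = 0.3616×2.854 = 1.03 mol/dm³.
Y_B = C_B/C_{A0} = 1.032/5.86 = 0.176.

0.176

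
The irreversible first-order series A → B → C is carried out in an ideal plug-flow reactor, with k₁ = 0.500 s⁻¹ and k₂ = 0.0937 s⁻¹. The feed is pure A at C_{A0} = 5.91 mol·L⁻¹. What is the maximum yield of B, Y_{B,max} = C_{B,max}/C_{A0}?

At the optimum, C_{B,max}/C_{A0} = (k₁/k₂)^[k₂/(k₂−k₁)].
= (0.500/0.0937)^(0.0937/(0.0937−0.500)) = (5.336)^(-0.2306) = 0.6797.

0.680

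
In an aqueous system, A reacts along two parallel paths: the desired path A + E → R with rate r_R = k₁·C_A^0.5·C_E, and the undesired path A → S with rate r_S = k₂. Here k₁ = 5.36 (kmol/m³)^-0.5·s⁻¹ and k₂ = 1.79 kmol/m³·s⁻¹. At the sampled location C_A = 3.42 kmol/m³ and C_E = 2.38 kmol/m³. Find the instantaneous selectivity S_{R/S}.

13.2

S_{R/S} = r_R/r_S = (k₁·C_A^0.5·C_E)/(k₂) = (k₁/k₂)·C_A^0.5·C_E.
= (5.36×3.420^0.5×2.380) / (1.79) = 23.59/1.790 = 13.2.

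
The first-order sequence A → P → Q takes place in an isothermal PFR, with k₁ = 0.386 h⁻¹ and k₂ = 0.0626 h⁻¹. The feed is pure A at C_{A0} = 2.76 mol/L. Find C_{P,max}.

At the optimum, C_{P,max}/C_{A0} = (k₁/k₂)^[k₂/(k₂−k₁)].
= (0.386/0.0626)^(0.0626/(0.0626−0.386)) = (6.166)^(-0.1936) = 0.7032.
C_{P,max} = 0.7032×2.76 = 1.94 mol/L.

1.94 mol/L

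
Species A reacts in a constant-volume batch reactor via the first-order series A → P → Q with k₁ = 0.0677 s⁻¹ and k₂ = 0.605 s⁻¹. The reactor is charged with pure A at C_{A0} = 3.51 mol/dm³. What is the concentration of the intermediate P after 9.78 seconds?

0.227 mol/dm³

For first-order series with pure A initially, C_P(t) = k₁C_{A0}/(k₂−k₁)·(e^(−k₁t) − e^(−k₂t)).
e^(−k₁t) = e^(−0.0677×9.78) = e^(−0.6621) = 0.5158; e^(−k₂t) = e^(−5.917) = 0.002694.
C_P = 0.0677×3.51/(0.605−0.0677) × (0.5158−0.002694) = 0.4423×0.5131 = 0.2269 mol/dm³.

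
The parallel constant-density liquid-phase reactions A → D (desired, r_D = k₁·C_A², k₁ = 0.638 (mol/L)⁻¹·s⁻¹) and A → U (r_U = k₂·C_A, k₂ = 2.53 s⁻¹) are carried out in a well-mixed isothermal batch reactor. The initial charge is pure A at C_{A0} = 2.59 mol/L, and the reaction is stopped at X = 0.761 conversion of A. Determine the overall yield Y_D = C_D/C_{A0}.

C_A = C_{A0}(1−X) = 0.6190 mol/L.
Along a PFR/batch, dC_U/dC_A = −r_U/(r_D+r_U) = −k₂/(k₂+k₁·C_A).
Integrating from C_{A0} to C_A: C_U = (2.53/0.638)·ln[(2.53+0.638·2.59)/(2.53+0.638·0.619)] = 3.966·ln(4.182/2.925) = 1.418 mol/L.
Then C_D = (C_{A0}−C_A) − C_U = 1.971 − 1.418 = 0.5528 mol/L.
Y_D = C_D/C_{A0} = 0.5528/2.59 = 0.213.

0.213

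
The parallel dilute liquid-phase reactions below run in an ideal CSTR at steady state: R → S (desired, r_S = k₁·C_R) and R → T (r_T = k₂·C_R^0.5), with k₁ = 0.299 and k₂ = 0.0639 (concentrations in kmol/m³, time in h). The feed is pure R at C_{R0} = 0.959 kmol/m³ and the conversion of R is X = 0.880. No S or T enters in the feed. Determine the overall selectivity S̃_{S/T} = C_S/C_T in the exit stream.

Exit C_R = C_{R0}(1−X) = 0.959×0.120 = 0.1151 kmol/m³.
A CSTR operates uniformly at the exit composition, giving r_S = 0.03441 and r_T = 0.02168 (each k·C_R^n at C_R = 0.1151).
Overall selectivity = C_S/C_T = r_Sτ/(r_Tτ) = r_S/r_T = 1.59.

1.59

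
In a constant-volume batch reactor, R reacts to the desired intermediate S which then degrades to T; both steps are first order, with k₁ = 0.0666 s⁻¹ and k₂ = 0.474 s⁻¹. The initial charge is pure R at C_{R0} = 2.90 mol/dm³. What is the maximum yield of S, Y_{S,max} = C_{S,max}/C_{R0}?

Evaluating C_S at t_opt = ln(k₂/k₁)/(k₂−k₁) gives C_{S,max}/C_{R0} = (k₁/k₂)^[k₂/(k₂−k₁)].
= (0.0666/0.474)^(0.474/(0.474−0.0666)) = (0.1405)^(1.163) = 0.1019.

0.102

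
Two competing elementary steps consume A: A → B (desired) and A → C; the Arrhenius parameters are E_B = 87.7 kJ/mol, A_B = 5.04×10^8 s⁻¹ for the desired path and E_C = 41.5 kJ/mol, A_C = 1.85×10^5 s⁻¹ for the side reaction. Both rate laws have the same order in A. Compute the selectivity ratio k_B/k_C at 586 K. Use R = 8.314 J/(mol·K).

k_B/k_C = (A_B/A_C)·exp[−(E_B−E_C)/(RT)] = (A_B/A_C)·exp[(E_C−E_B)/(RT)].
(E_C−E_B)/(RT) = (41.5−87.7)×10³/(8.314×586) = -46200/4872 = -9.483.
k_B/k_C = (5.04×10^8/1.85×10^5)·exp(-9.483) = 2724 × 7.615×10^-5 = 0.207.

0.207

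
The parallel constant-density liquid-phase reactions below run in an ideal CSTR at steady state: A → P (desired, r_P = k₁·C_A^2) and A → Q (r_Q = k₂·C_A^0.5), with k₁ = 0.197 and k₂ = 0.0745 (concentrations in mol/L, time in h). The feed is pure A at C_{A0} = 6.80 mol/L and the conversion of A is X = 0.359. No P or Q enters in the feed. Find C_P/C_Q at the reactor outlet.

Exit C_A = C_{A0}(1−X) = 6.80×0.641 = 4.359 mol/L.
A CSTR operates uniformly at the exit composition, giving r_P = 3.743 and r_Q = 0.1555 (each k·C_A^n at C_A = 4.359).
Overall selectivity = C_P/C_Q = r_Pτ/(r_Qτ) = r_P/r_Q = 24.1.

24.1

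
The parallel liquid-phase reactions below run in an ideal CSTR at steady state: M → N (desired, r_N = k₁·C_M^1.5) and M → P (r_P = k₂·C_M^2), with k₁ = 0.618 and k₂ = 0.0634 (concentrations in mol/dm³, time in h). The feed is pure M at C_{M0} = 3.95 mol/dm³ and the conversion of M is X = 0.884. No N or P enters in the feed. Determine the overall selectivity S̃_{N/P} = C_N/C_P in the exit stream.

14.4

Exit C_M = C_{M0}(1−X) = 3.95×0.116 = 0.4582 mol/dm³.
In a CSTR the entire volume is at exit conditions, so r_N = 0.618×0.4582^1.5 = 0.1917 and r_P = 0.0634×0.4582^2 = 0.01331.
Overall selectivity = C_N/C_P = r_Nτ/(r_Pτ) = r_N/r_P = 14.4.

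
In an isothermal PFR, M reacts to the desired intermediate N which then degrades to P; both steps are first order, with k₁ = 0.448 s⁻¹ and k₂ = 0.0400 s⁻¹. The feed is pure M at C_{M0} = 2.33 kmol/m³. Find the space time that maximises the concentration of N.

5.92 s

For first-order series the maximum of C_N occurs at τ_opt = ln(k₂/k₁)/(k₂−k₁).
= ln(0.0400/0.448)/(0.0400−0.448) = ln(0.08929)/-0.4080 = -2.416/-0.4080 = 5.92 s.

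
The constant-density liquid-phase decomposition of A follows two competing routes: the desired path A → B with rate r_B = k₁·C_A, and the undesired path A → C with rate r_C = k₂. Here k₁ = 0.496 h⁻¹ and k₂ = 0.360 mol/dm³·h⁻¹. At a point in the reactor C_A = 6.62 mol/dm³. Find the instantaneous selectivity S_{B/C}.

9.12

S_{B/C} = r_B/r_C = (k₁·C_A)/(k₂) = (k₁/k₂)·C_A.
= (0.496×6.620) / (0.360) = 3.284/0.3600 = 9.12.
Since the desired path is higher order in A, keeping C_A high (PFR or concentrated feed) favours B.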